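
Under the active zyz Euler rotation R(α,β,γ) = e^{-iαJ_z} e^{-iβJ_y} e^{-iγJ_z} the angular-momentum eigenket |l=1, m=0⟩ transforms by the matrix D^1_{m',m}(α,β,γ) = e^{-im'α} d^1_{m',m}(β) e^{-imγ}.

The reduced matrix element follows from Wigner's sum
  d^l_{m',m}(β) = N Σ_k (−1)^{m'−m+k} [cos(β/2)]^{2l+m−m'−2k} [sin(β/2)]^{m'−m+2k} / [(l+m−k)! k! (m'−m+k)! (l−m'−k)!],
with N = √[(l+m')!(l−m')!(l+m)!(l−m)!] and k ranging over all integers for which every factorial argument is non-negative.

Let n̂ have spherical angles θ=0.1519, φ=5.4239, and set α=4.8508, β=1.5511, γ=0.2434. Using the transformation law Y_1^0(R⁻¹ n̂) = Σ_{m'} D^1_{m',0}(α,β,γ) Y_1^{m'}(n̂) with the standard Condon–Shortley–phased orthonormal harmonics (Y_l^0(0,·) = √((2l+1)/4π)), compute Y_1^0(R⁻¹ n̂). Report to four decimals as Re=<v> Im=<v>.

Re=0.0716 Im=0.0000

Need the full column D^1_{m',0} for m'=−1..1 at α=4.8508, β=1.5511, γ=0.2434.
cos(β/2)=0.714036, sin(β/2)=0.700109
d^1_{-1,0}: single k=1 term ⇒ +0.706970;  D = +0.097540-0.700209i
d^1_{0,0}: k∈[0..1] ⇒ +0.509848 -0.490152 = +0.019695;  D = +0.019695+0.000000i
d^1_{1,0}: single k=0 term ⇒ -0.706970;  D = -0.097540-0.700209i
Y_1^{m'}(θ=0.1519,φ=5.4239) and Σ D·Y over m':
  (+0.0975-0.7002i)·(+0.0341+0.0396i)  (+0.0197+0.0000i)·(+0.4830+0.0000i)  (-0.0975-0.7002i)·(-0.0341+0.0396i)
Y_1^0(R⁻¹ n̂) = +0.071621+0.000000i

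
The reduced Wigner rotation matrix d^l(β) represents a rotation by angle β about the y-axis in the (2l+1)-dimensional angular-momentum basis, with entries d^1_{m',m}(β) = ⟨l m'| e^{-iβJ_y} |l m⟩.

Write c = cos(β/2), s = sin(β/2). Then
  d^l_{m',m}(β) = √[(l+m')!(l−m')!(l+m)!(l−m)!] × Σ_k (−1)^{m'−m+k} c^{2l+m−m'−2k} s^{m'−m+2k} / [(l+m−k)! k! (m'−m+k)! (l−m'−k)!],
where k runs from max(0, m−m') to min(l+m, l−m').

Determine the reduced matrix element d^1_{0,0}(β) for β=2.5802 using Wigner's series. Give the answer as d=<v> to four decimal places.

d=-0.8465

d^1_{0,0}(β=2.5802) via Wigner's sum:
With c≡cos(β/2)=0.277025 and s≡sin(β/2)=0.960863, N=[1·1·1·1]^{1/2}=1.000000
The bounds max(0,m−m')=0 and min(l+m,l−m')=1 give 2 terms
  k=0: (−1)^0·1.0000/(1)·0.2770^2·0.9609^0 = +0.076743
  k=1: (−1)^1·1.0000/(1)·0.2770^0·0.9609^2 = -0.923257
d^1_{0,0}(2.5802) = +0.076743 -0.923257 = -0.846515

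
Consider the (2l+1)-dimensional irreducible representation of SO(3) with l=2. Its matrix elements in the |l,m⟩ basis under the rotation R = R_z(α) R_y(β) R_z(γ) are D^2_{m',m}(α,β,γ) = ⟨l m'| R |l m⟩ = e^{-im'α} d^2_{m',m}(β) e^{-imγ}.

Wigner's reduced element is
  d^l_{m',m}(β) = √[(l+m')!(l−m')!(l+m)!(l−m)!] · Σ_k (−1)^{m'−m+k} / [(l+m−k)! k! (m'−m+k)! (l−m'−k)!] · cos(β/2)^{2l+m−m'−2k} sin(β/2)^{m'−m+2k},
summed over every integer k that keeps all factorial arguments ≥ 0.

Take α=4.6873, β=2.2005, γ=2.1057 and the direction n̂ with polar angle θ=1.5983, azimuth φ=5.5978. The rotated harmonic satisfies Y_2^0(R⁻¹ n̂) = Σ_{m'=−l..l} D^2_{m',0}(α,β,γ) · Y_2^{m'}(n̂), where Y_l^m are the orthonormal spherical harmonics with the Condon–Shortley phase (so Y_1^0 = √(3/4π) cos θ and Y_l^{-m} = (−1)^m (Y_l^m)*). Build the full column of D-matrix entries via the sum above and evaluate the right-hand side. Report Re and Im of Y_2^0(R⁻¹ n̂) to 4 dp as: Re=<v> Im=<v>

Re=-0.0676 Im=0.0000

Need the full column D^2_{m',0} for m'=−2..2 at α=4.6873, β=2.2005, γ=2.1057.
cos(β/2)=0.453373, sin(β/2)=0.891321
d^2_{-2,0}: single k=2 term ⇒ +0.399996;  D = -0.399492+0.020063i
d^2_{-1,0}: k∈[1..2] ⇒ +0.203459 -0.786382 = -0.582923;  D = +0.014623+0.582739i
d^2_{0,0}: k∈[0..2] ⇒ +0.042250 -0.653191 +0.631155 = +0.020214;  D = +0.020214+0.000000i
d^2_{1,0}: k∈[0..1] ⇒ -0.203459 +0.786382 = +0.582923;  D = -0.014623+0.582739i
d^2_{2,0}: single k=0 term ⇒ +0.399996;  D = -0.399492-0.020063i
Y_2^{m'}(θ=1.5983,φ=5.5978) and Σ D·Y over m':
  (-0.3995+0.0201i)·(+0.0767+0.3783i)  (+0.0146+0.5827i)·(-0.0164-0.0134i)  (+0.0202+0.0000i)·(-0.3147+0.0000i)  (-0.0146+0.5827i)·(+0.0164-0.0134i)  (-0.3995-0.0201i)·(+0.0767-0.3783i)
Y_2^0(R⁻¹ n̂) = -0.067630+0.000000i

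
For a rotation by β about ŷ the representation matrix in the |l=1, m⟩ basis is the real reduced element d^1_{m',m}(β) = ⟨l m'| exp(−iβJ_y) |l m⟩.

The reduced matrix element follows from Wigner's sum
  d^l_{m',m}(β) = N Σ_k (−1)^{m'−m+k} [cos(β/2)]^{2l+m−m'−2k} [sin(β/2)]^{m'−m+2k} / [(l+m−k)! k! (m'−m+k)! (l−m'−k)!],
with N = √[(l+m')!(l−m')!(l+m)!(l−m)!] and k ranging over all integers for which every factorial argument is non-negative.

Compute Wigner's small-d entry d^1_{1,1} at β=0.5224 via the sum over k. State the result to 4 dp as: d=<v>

d=0.9333

d^1_{1,1}(β=0.5224) via Wigner's sum:
c=cos(0.5224/2)=0.966081, s=sin(0.5224/2)=0.258240; N=√[2·1·2·1]=2.000000
k: max(0,(1)−(1))=0 … min(1+(1),1−(1))=0
  k=0: (−1)^0·2.0000/(2)·0.9661^2·0.2582^0 = +0.933312
d^1_{1,1}(0.5224) = +0.933312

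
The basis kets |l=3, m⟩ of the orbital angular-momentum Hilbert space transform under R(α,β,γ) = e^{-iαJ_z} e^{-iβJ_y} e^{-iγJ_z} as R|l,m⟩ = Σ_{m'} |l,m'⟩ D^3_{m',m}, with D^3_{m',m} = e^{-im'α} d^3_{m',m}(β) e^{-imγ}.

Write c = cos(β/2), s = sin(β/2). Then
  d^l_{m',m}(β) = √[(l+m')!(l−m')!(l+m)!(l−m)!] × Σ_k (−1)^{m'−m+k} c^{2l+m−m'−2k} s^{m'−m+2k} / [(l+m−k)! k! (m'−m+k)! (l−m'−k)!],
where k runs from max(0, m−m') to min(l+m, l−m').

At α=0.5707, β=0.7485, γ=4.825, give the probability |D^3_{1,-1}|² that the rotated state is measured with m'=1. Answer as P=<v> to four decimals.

Split into d^3_{1,-1}(β=0.7485) × two z-phases.
Half-angle: c=0.930782, s=0.365575. N=√(24·2·2·24)=48.000000
The bounds max(0,m−m')=0 and min(l+m,l−m')=2 give 3 terms
  k=0: (−1)^2·48.0000/(8)·0.9308^4·0.3656^2 = +0.601860
  k=1: (−1)^3·48.0000/(6)·0.9308^2·0.3656^4 = -0.123791
  k=2: (−1)^4·48.0000/(48)·0.9308^0·0.3656^6 = +0.002387
d^3_{1,-1}(0.7485) = +0.601860 -0.123791 +0.002387 = +0.480455
|D^3_{1,-1}|² = |d^3_{1,-1}(β)|² = (+0.480455)² = 0.230837 (the z-rotation phases have unit modulus)

P=0.2308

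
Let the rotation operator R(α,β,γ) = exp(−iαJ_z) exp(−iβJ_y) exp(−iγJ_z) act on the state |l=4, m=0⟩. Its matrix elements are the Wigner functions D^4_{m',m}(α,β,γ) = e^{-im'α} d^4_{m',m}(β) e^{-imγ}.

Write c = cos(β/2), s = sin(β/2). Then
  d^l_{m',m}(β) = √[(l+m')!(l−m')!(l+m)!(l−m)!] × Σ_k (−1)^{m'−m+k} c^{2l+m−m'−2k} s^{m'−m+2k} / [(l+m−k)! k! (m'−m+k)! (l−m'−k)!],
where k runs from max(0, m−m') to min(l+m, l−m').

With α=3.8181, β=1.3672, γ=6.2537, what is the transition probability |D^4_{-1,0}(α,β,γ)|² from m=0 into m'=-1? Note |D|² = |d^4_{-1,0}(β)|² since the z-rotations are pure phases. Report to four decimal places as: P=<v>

P=0.0902

D^4_{-1,0}(3.8181,1.3672,6.2537) = e^{-i·-1·3.8181}·d^4_{-1,0}(1.3672)·e^{-i·0·6.2537}. Compute d first:
c=cos(1.3672/2)=0.775304, s=sin(1.3672/2)=0.631588; N=√[6·120·24·24]=643.987578
k∈{1,2,3,4} keeps every argument non-negative
  k=1: (−1)^0·643.9876/(144)·0.7753^7·0.6316^1 = +0.475613
  k=2: (−1)^1·643.9876/(24)·0.7753^5·0.6316^3 = -1.893775
  k=3: (−1)^2·643.9876/(24)·0.7753^3·0.6316^5 = +1.256760
  k=4: (−1)^3·643.9876/(144)·0.7753^1·0.6316^7 = -0.139003
d^4_{-1,0}(1.3672) = +0.475613 -1.893775 +1.256760 -0.139003 = -0.300406
|D^4_{-1,0}|² = |d^4_{-1,0}(β)|² = (-0.300406)² = 0.090244 (the z-rotation phases have unit modulus)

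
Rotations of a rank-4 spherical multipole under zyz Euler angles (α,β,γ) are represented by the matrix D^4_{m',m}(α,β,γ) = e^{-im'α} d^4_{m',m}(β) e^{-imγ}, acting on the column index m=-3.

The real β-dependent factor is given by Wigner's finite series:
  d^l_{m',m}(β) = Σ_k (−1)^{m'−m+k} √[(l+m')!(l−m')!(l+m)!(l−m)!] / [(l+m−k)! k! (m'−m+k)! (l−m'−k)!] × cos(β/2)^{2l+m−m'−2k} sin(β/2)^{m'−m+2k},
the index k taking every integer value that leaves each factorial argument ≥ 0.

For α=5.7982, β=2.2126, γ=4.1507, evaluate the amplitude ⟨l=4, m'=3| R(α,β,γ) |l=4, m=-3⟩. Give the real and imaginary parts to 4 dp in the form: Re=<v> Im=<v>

Re=0.0705 Im=0.3010

D^4_{3,-3}(5.7982,2.2126,4.1507) = e^{-i·3·5.7982}·d^4_{3,-3}(2.2126)·e^{-i·-3·4.1507}. Compute d first:
With c≡cos(β/2)=0.447973 and s≡sin(β/2)=0.894047, N=[5040·1·1·5040]^{1/2}=5040.000000
k∈{0,1} keeps every argument non-negative
  k=0: (−1)^6·5040.0000/(720)·0.4480^2·0.8940^6 = +0.717404
  k=1: (−1)^7·5040.0000/(5040)·0.4480^0·0.8940^8 = -0.408210
d^4_{3,-3}(2.2126) = +0.717404 -0.408210 = +0.309194
Attach z-rotation phases: D = e^{-i(3)(5.7982)}·(+0.309194)·e^{-i(-3)(4.1507)} = +0.070523+0.301044i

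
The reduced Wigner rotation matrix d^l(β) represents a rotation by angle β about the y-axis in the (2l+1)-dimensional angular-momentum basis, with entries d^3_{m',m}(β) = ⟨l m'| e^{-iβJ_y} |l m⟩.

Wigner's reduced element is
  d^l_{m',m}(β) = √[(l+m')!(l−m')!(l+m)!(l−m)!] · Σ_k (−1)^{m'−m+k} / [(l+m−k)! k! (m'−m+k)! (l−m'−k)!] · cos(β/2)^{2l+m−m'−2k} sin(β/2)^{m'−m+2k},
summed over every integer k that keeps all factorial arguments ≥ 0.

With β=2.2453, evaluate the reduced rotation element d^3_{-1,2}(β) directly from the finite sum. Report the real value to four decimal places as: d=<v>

d^3_{-1,2}(β=2.2453) via Wigner's sum:
With c≡cos(β/2)=0.433296 and s≡sin(β/2)=0.901252, N=[2·24·120·1]^{1/2}=75.894664
The bounds max(0,m−m')=3 and min(l+m,l−m')=4 give 2 terms
  k=3: (−1)^0·75.8947/(12)·0.4333^3·0.9013^3 = +0.376636
  k=4: (−1)^1·75.8947/(24)·0.4333^1·0.9013^5 = -0.814733
d^3_{-1,2}(2.2453) = +0.376636 -0.814733 = -0.438097

d=-0.4381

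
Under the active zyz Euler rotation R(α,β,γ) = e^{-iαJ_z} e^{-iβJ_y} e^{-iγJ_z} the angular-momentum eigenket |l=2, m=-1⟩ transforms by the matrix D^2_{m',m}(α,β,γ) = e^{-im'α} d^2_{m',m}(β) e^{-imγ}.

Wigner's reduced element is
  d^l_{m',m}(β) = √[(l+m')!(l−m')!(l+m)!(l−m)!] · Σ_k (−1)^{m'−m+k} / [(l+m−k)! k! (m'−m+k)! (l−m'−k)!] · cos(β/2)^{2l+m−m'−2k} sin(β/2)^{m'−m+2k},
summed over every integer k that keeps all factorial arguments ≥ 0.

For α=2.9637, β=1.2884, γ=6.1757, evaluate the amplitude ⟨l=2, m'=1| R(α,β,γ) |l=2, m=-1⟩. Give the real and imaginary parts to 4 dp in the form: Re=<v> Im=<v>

Re=-0.5603 Im=-0.0395

Split into d^2_{1,-1}(β=1.2884) × two z-phases.
c=cos(1.2884/2)=0.799580, s=sin(1.2884/2)=0.600559; N=√[6·1·1·6]=6.000000
k∈{0,1} keeps every argument non-negative
  k=0: (−1)^2·6.0000/(2)·0.7996^2·0.6006^2 = +0.691762
  k=1: (−1)^3·6.0000/(6)·0.7996^0·0.6006^4 = -0.130084
d^2_{1,-1}(1.2884) = +0.691762 -0.130084 = +0.561679
Attach z-rotation phases: D = e^{-i(1)(2.9637)}·(+0.561679)·e^{-i(-1)(6.1757)} = -0.560287-0.039514i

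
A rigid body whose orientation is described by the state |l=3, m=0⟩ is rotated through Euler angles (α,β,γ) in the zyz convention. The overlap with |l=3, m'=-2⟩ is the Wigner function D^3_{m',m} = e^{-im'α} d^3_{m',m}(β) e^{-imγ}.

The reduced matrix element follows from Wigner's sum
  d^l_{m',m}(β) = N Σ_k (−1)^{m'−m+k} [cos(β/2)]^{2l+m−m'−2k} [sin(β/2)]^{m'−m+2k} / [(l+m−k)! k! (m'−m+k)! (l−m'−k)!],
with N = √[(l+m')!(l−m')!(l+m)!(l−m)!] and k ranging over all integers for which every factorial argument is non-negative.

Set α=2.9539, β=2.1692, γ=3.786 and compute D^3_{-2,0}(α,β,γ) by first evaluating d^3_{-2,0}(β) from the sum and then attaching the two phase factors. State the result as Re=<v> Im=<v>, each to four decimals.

D^3_{-2,0}(2.9539,2.1692,3.786) = e^{-i·-2·2.9539}·d^3_{-2,0}(2.1692)·e^{-i·0·3.786}. Compute d first:
c=cos(2.1692/2)=0.467266, s=sin(2.1692/2)=0.884117; N=√[1·120·6·6]=65.726707
k: max(0,(0)−(-2))=2 … min(3+(0),3−(-2))=3
  k=2: (−1)^0·65.7267/(12)·0.4673^4·0.8841^2 = +0.204098
  k=3: (−1)^1·65.7267/(12)·0.4673^2·0.8841^4 = -0.730681
d^3_{-2,0}(2.1692) = +0.204098 -0.730681 = -0.526583
D = (+0.930366-0.366631i)·(-0.526583)·(+1.000000+0.000000i) = -0.489916+0.193062i

Re=-0.4899 Im=0.1931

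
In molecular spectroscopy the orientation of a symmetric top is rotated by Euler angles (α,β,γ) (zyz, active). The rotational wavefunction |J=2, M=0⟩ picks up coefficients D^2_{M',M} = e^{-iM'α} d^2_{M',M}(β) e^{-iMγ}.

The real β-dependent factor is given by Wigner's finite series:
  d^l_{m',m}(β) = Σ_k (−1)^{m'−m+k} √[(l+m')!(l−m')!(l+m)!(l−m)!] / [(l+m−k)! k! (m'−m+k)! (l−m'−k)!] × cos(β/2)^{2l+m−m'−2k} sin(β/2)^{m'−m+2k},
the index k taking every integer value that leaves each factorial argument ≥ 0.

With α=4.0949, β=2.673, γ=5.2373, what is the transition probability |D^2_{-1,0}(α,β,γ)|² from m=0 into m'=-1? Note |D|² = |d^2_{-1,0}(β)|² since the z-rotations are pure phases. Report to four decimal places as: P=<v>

P=0.2435

First d^2_{-1,0}(β=2.673), then the phase factors e^{-i(-1)α} and e^{-i(0)γ}:
With c≡cos(β/2)=0.232159 and s≡sin(β/2)=0.972678, N=[1·6·2·2]^{1/2}=4.898979
k: max(0,(0)−(-1))=1 … min(2+(0),2−(-1))=2
  k=1: (−1)^0·4.8990/(2)·0.2322^3·0.9727^1 = +0.029813
  k=2: (−1)^1·4.8990/(2)·0.2322^1·0.9727^3 = -0.523320
d^2_{-1,0}(2.673) = +0.029813 -0.523320 = -0.493508
|D^2_{-1,0}|² = |d^2_{-1,0}(β)|² = (-0.493508)² = 0.243550 (the z-rotation phases have unit modulus)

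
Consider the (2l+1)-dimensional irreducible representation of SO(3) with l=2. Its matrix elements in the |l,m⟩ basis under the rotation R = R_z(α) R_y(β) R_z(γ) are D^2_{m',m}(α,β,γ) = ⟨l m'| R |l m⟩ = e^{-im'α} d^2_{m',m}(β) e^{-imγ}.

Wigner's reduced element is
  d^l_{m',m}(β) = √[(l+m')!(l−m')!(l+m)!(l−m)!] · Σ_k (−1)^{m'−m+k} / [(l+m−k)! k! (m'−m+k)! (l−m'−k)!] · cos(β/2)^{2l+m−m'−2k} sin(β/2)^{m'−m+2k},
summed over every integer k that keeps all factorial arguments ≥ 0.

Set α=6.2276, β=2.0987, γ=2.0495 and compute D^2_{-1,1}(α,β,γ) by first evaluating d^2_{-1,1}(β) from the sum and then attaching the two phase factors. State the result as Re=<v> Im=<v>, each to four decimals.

Re=0.0029 Im=0.0048

Split into d^2_{-1,1}(β=2.0987) × two z-phases.
Half-angle: c=0.498135, s=0.867100. N=√(1·6·6·1)=6.000000
Admissible k: 2..3 (factorial args all ≥0)
  k=2: (−1)^0·6.0000/(2)·0.4981^2·0.8671^2 = +0.559697
  k=3: (−1)^1·6.0000/(6)·0.4981^0·0.8671^4 = -0.565296
d^2_{-1,1}(2.0987) = +0.559697 -0.565296 = -0.005599
D = (+0.998456-0.055557i)·(-0.005599)·(-0.460629-0.887593i) = +0.002851+0.004819i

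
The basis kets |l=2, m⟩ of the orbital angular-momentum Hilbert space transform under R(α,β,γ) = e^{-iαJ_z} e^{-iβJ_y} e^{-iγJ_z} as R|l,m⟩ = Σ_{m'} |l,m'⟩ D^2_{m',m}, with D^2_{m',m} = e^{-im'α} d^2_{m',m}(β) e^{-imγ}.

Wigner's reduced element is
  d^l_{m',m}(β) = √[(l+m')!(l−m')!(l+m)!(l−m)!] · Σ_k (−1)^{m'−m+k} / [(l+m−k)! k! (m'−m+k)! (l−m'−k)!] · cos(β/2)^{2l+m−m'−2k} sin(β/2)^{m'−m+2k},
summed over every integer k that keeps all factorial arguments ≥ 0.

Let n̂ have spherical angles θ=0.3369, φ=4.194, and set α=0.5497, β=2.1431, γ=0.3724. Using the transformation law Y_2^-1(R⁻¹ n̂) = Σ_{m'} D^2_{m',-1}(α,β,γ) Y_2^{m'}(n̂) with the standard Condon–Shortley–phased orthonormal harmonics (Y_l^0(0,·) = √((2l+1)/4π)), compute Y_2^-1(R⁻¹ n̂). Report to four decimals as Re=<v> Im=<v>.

Need the full column D^2_{m',-1} for m'=−2..2 at α=0.5497, β=2.1431, γ=0.3724.
cos(β/2)=0.478764, sin(β/2)=0.877944
d^2_{-2,-1}: single k=1 term ⇒ +0.192691;  D = +0.019045+0.191747i
d^2_{-1,-1}: k∈[0..1] ⇒ +0.052539 -0.530026 = -0.477487;  D = -0.288473-0.380496i
d^2_{0,-1}: k∈[0..1] ⇒ -0.235997 +0.793592 = +0.557594;  D = +0.519375+0.202882i
d^2_{1,-1}: k∈[0..1] ⇒ +0.530026 -0.594110 = -0.064083;  D = -0.063079+0.011303i
d^2_{2,-1}: single k=0 term ⇒ -0.647965;  D = -0.484141+0.430658i
Y_2^{m'}(θ=0.3369,φ=4.194) and Σ D·Y over m':
  (+0.0190+0.1917i)·(-0.0215-0.0363i)  (-0.2885-0.3805i)·(-0.1194+0.2094i)  (+0.5194+0.2029i)·(+0.5274+0.0000i)  (-0.0631+0.0113i)·(+0.1194+0.2094i)  (-0.4841+0.4307i)·(-0.0215+0.0363i)
Y_2^-1(R⁻¹ n̂) = +0.379436+0.048535i

Re=0.3794 Im=0.0485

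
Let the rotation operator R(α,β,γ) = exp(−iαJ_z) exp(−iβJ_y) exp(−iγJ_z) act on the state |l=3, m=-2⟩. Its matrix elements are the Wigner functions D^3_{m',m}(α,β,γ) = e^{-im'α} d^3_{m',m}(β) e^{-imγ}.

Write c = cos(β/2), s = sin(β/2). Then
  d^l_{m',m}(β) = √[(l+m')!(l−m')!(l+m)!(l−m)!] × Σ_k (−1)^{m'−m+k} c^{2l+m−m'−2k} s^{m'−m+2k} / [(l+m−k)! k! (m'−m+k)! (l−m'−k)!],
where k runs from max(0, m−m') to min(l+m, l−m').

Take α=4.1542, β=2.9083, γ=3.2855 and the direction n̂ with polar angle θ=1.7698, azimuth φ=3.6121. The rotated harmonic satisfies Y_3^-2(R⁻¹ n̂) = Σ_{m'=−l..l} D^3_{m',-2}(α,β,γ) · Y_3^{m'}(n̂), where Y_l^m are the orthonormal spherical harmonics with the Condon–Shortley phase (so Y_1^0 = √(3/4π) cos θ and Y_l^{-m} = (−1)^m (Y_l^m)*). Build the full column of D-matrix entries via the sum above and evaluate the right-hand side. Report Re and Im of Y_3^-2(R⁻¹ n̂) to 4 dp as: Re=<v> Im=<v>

Re=0.2159 Im=-0.2574

Need the full column D^3_{m',-2} for m'=−3..3 at α=4.1542, β=2.9083, γ=3.2855.
cos(β/2)=0.116382, sin(β/2)=0.993205
d^3_{-3,-2}: single k=1 term ⇒ +0.000052;  D = +0.000051+0.000010i
d^3_{-2,-2}: k∈[0..1] ⇒ +0.000002 -0.000905 = -0.000902;  D = +0.000610-0.000665i
d^3_{-1,-2}: k∈[0..1] ⇒ -0.000067 +0.009768 = +0.009701;  D = -0.002591-0.009348i
d^3_{0,-2}: k∈[0..1] ⇒ +0.000991 -0.072192 = -0.071200;  D = -0.068272-0.020211i
d^3_{1,-2}: k∈[0..1] ⇒ -0.009768 +0.355696 = +0.345928;  D = -0.258975+0.229344i
d^3_{2,-2}: k∈[0..1] ⇒ +0.065902 -0.959914 = -0.894012;  D = +0.148258+0.881633i
d^3_{3,-2}: single k=0 term ⇒ -0.275521;  D = -0.254666-0.105154i
Y_3^{m'}(θ=1.7698,φ=3.6121) and Σ D·Y over m':
  (+0.0001+0.0000i)·(-0.0623+0.3880i)  (+0.0006-0.0007i)·(-0.1143+0.1569i)  (-0.0026-0.0093i)·(+0.2272-0.1156i)  (-0.0683-0.0202i)·(+0.2069+0.0000i)  (-0.2590+0.2293i)·(-0.2272-0.1156i)  (+0.1483+0.8816i)·(-0.1143-0.1569i)  (-0.2547-0.1052i)·(+0.0623+0.3880i)
Y_3^-2(R⁻¹ n̂) = +0.215876-0.257439i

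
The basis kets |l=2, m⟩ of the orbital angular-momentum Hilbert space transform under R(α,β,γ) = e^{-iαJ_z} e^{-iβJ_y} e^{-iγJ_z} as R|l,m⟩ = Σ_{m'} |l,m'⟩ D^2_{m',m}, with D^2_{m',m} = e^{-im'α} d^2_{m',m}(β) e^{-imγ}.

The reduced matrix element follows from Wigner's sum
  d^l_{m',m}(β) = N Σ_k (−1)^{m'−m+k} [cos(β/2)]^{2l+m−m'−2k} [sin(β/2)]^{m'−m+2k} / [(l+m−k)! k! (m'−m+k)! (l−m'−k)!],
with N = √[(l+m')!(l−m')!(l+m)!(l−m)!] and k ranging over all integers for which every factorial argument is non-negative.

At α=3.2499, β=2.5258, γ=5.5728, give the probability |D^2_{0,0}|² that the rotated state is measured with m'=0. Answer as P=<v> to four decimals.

P=0.2496

D^2_{0,0}(3.2499,2.5258,5.5728) = e^{-i·0·3.2499}·d^2_{0,0}(2.5258)·e^{-i·0·5.5728}. Compute d first:
Half-angle: c=0.303055, s=0.952973. N=√(2·2·2·2)=4.000000
Admissible k: 0..2 (factorial args all ≥0)
  k=0: (−1)^0·4.0000/(4)·0.3031^4·0.9530^0 = +0.008435
  k=1: (−1)^1·4.0000/(1)·0.3031^2·0.9530^2 = -0.333628
  k=2: (−1)^2·4.0000/(4)·0.3031^0·0.9530^4 = +0.824751
d^2_{0,0}(2.5258) = +0.008435 -0.333628 +0.824751 = +0.499557
|D^2_{0,0}|² = |d^2_{0,0}(β)|² = (+0.499557)² = 0.249558 (the z-rotation phases have unit modulus)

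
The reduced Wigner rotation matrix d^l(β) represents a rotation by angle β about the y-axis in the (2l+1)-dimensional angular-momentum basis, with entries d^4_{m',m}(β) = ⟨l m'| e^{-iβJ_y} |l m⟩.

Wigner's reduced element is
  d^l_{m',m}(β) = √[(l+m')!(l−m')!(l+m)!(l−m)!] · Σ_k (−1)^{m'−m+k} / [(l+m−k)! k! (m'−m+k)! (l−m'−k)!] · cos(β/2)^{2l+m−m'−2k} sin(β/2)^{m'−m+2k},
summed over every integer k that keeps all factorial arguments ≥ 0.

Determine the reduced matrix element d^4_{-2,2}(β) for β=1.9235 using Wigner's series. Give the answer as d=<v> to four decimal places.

d^4_{-2,2}(β=1.9235) via Wigner's sum:
c=cos(1.9235/2)=0.572086, s=sin(1.9235/2)=0.820194; N=√[2·720·720·2]=1440.000000
k: max(0,(2)−(-2))=4 … min(4+(2),4−(-2))=6
  k=4: (−1)^0·1440.0000/(96)·0.5721^4·0.8202^4 = +0.727112
  k=5: (−1)^1·1440.0000/(120)·0.5721^2·0.8202^6 = -1.195646
  k=6: (−1)^2·1440.0000/(1440)·0.5721^0·0.8202^8 = +0.204801
d^4_{-2,2}(1.9235) = +0.727112 -1.195646 +0.204801 = -0.263733

d=-0.2637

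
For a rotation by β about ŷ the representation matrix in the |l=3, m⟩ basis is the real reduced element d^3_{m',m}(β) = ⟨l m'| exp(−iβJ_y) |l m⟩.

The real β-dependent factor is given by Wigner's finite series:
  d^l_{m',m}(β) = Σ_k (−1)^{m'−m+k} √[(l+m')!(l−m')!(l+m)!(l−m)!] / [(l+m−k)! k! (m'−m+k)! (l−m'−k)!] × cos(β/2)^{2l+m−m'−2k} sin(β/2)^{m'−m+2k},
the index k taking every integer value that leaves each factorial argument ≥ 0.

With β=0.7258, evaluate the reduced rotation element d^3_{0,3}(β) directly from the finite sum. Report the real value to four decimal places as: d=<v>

d=0.1635

d^3_{0,3}(β=0.7258) via Wigner's sum:
Half-angle: c=0.934871, s=0.354987. N=√(6·6·720·1)=160.996894
Admissible k: 3..3 (factorial args all ≥0)
  k=3: (−1)^0·160.9969/(36)·0.9349^3·0.3550^3 = +0.163458
d^3_{0,3}(0.7258) = +0.163458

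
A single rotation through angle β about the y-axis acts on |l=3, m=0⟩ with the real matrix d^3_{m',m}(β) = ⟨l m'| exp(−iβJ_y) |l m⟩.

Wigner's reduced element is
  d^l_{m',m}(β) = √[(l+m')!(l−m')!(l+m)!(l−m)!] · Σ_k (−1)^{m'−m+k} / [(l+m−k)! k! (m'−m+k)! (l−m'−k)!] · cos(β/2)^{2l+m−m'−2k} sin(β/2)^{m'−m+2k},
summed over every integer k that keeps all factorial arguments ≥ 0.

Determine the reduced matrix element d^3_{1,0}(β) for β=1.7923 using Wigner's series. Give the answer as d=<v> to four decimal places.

d=0.3205

d^3_{1,0}(β=1.7923) via Wigner's sum:
c=cos(1.7923/2)=0.624621, s=sin(1.7923/2)=0.780928; N=√[24·2·6·6]=41.569219
k: max(0,(0)−(1))=0 … min(3+(0),3−(1))=2
  k=0: (−1)^1·41.5692/(12)·0.6246^5·0.7809^1 = -0.257208
  k=1: (−1)^2·41.5692/(4)·0.6246^3·0.7809^3 = +1.206132
  k=2: (−1)^3·41.5692/(12)·0.6246^1·0.7809^5 = -0.628437
d^3_{1,0}(1.7923) = -0.257208 +1.206132 -0.628437 = +0.320486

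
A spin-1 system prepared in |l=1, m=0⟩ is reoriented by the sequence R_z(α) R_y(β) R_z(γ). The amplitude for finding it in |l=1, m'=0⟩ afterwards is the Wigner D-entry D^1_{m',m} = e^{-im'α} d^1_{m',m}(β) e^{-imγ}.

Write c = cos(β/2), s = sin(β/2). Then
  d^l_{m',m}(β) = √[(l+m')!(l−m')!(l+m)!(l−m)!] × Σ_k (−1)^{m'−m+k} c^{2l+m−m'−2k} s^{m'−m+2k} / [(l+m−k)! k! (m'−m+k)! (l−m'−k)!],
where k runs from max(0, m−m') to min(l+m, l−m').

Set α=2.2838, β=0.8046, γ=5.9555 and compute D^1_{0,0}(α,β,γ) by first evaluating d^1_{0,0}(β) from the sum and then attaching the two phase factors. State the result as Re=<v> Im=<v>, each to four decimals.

Re=0.6934 Im=0.0000

D^1_{0,0}(2.2838,0.8046,5.9555) = e^{-i·0·2.2838}·d^1_{0,0}(0.8046)·e^{-i·0·5.9555}. Compute d first:
c=cos(0.8046/2)=0.920163, s=sin(0.8046/2)=0.391536; N=√[1·1·1·1]=1.000000
Admissible k: 0..1 (factorial args all ≥0)
  k=0: (−1)^0·1.0000/(1)·0.9202^2·0.3915^0 = +0.846700
  k=1: (−1)^1·1.0000/(1)·0.9202^0·0.3915^2 = -0.153300
d^1_{0,0}(0.8046) = +0.846700 -0.153300 = +0.693400
Attach z-rotation phases: D = e^{-i(0)(2.2838)}·(+0.693400)·e^{-i(0)(5.9555)} = +0.693400+0.000000i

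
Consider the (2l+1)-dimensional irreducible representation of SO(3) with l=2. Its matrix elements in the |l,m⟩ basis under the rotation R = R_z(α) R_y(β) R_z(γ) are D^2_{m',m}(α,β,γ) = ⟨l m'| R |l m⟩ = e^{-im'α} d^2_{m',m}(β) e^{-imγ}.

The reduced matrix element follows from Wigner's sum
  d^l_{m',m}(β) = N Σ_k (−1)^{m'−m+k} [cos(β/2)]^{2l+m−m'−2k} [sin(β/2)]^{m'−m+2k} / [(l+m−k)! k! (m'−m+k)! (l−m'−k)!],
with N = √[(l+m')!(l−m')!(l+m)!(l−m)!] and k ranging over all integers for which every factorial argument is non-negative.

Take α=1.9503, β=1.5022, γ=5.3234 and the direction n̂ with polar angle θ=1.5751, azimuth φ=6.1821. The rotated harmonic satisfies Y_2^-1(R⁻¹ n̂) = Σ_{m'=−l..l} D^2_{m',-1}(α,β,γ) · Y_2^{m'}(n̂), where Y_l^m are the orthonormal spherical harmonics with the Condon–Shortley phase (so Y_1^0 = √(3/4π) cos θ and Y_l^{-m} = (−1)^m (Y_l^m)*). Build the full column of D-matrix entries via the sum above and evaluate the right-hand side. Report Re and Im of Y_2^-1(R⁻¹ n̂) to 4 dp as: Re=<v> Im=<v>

Need the full column D^2_{m',-1} for m'=−2..2 at α=1.9503, β=1.5022, γ=5.3234.
cos(β/2)=0.730939, sin(β/2)=0.682443
d^2_{-2,-1}: single k=1 term ⇒ +0.533015;  D = -0.522307+0.106300i
d^2_{-1,-1}: k∈[0..1] ⇒ +0.285446 -0.746476 = -0.461031;  D = -0.252764-0.385564i
d^2_{0,-1}: k∈[0..1] ⇒ -0.652807 +0.569057 = -0.083750;  D = -0.048047+0.068597i
d^2_{1,-1}: k∈[0..1] ⇒ +0.746476 -0.216903 = +0.529573;  D = -0.515445-0.121508i
d^2_{2,-1}: single k=0 term ⇒ -0.464633;  D = -0.068513-0.459554i
Y_2^{m'}(θ=1.5751,φ=6.1821) and Σ D·Y over m':
  (-0.5223+0.1063i)·(+0.3784+0.0776i)  (-0.2528-0.3856i)·(-0.0033-0.0003i)  (-0.0480+0.0686i)·(-0.3154+0.0000i)  (-0.5154-0.1215i)·(+0.0033-0.0003i)  (-0.0685-0.4596i)·(+0.3784-0.0776i)
Y_2^-1(R⁻¹ n̂) = -0.253341-0.189371i

Re=-0.2533 Im=-0.1894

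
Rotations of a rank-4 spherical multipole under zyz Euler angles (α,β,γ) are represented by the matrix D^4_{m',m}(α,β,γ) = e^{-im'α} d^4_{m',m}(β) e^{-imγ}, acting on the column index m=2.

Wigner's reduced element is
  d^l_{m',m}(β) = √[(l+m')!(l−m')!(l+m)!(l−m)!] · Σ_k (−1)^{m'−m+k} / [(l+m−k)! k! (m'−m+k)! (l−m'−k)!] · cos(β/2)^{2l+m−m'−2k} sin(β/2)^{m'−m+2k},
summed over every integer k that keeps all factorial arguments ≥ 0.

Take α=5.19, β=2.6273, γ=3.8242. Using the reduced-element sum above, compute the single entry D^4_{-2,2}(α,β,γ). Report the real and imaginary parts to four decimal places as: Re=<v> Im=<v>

Split into d^4_{-2,2}(β=2.6273) × two z-phases.
c=cos(2.6273/2)=0.254322, s=sin(2.6273/2)=0.967120; N=√[2·720·720·2]=1440.000000
k∈{4,5,6} keeps every argument non-negative
  k=4: (−1)^0·1440.0000/(96)·0.2543^4·0.9671^4 = +0.054897
  k=5: (−1)^1·1440.0000/(120)·0.2543^2·0.9671^6 = -0.635082
  k=6: (−1)^2·1440.0000/(1440)·0.2543^0·0.9671^8 = +0.765318
d^4_{-2,2}(2.6273) = +0.054897 -0.635082 +0.765318 = +0.185133
Phases: e^{-i·(-2)·5.19}=-0.577427-0.816442i, e^{-i·(2)·3.8242}=+0.204137-0.978942i ⇒ D=-0.169790+0.073794i

Re=-0.1698 Im=0.0738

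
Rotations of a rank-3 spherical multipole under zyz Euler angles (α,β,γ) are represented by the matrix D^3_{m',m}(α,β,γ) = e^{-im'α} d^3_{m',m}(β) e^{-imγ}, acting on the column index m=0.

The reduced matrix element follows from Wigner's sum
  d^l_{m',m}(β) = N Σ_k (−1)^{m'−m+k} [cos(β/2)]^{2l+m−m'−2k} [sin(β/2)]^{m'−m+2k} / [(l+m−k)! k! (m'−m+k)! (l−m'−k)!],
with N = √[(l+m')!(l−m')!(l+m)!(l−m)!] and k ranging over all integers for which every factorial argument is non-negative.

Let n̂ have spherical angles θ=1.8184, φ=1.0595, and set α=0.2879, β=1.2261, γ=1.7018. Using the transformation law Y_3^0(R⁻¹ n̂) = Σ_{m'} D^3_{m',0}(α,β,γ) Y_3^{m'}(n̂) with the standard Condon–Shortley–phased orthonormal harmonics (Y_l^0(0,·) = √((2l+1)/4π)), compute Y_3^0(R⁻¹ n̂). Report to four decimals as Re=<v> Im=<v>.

Need the full column D^3_{m',0} for m'=−3..3 at α=0.2879, β=1.2261, γ=1.7018.
cos(β/2)=0.817897, sin(β/2)=0.575365
d^3_{-3,0}: single k=3 term ⇒ +0.466059;  D = +0.302765+0.354322i
d^3_{-2,0}: k∈[2..3] ⇒ +0.811412 -0.401542 = +0.409870;  D = +0.343782+0.223177i
d^3_{-1,0}: k∈[1..3] ⇒ +0.729503 -1.083022 +0.178651 = -0.174869;  D = -0.167671-0.049652i
d^3_{0,0}: k∈[0..3] ⇒ +0.299358 -1.333286 +0.659800 -0.036279 = -0.410406;  D = -0.410406+0.000000i
d^3_{1,0}: k∈[0..2] ⇒ -0.729503 +1.083022 -0.178651 = +0.174869;  D = +0.167671-0.049652i
d^3_{2,0}: k∈[0..1] ⇒ +0.811412 -0.401542 = +0.409870;  D = +0.343782-0.223177i
d^3_{3,0}: single k=0 term ⇒ -0.466059;  D = -0.302765+0.354322i
Y_3^{m'}(θ=1.8184,φ=1.0595) and Σ D·Y over m':
  (+0.3028+0.3543i)·(-0.3799+0.0140i)  (+0.3438+0.2232i)·(+0.1227+0.2009i)  (-0.1677-0.0497i)·(-0.1073+0.1912i)  (-0.4104+0.0000i)·(+0.2469+0.0000i)  (+0.1677-0.0497i)·(+0.1073+0.1912i)  (+0.3438-0.2232i)·(+0.1227-0.2009i)  (-0.3028+0.3543i)·(+0.3799+0.0140i)
Y_3^0(R⁻¹ n̂) = -0.291710+0.000000i

Re=-0.2917 Im=0.0000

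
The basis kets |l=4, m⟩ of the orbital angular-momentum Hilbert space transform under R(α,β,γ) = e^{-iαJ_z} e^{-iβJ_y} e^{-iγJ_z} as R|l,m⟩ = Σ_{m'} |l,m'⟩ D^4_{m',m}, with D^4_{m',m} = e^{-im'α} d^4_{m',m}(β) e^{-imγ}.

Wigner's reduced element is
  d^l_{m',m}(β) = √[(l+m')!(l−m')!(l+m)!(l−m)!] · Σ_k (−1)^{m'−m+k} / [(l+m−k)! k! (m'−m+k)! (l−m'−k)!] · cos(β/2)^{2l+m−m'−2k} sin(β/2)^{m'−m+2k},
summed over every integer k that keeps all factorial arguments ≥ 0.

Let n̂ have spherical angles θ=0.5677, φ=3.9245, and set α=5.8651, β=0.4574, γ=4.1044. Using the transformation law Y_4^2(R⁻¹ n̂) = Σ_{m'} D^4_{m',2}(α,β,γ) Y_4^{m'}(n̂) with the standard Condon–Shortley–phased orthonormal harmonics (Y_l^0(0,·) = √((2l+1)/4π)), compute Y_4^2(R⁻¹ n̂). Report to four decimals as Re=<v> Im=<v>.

Need the full column D^4_{m',2} for m'=−4..4 at α=5.8651, β=0.4574, γ=4.1044.
cos(β/2)=0.973962, sin(β/2)=0.226712
d^4_{-4,2}: single k=6 term ⇒ +0.000682;  D = -0.000612+0.000300i
d^4_{-3,2}: k∈[5..6] ⇒ +0.006211 -0.000112 = +0.006099;  D = -0.006095+0.000233i
d^4_{-2,2}: k∈[4..6] ⇒ +0.035658 -0.001546 +0.000007 = +0.034119;  D = -0.031688-0.012649i
d^4_{-1,2}: k∈[3..5] ⇒ +0.144426 -0.011738 +0.000127 = +0.132815;  D = -0.092734-0.095081i
d^4_{0,2}: k∈[2..4] ⇒ +0.416218 -0.060139 +0.001222 = +0.357301;  D = -0.124134-0.335045i
d^4_{1,2}: k∈[1..3] ⇒ +0.799657 -0.216639 +0.007825 = +0.590843;  D = +0.037356-0.589661i
d^4_{2,2}: k∈[0..2] ⇒ +0.809722 -0.526478 +0.035658 = +0.318901;  D = +0.147644-0.282664i
d^4_{3,2}: k∈[0..1] ⇒ -0.705231 +0.114635 = -0.590597;  D = -0.462424+0.367381i
d^4_{4,2}: single k=0 term ⇒ +0.232155;  D = +0.224749-0.058172i
Y_4^{m'}(θ=0.5677,φ=3.9245) and Σ D·Y over m':
  (-0.0006+0.0003i)·(-0.0370-0.0004i)  (-0.0061+0.0002i)·(+0.1151+0.1169i)  (-0.0317-0.0126i)·(+0.0019-0.3846i)  (-0.0927-0.0951i)·(-0.3004+0.2990i)  (-0.1241-0.3350i)·(-0.0676+0.0000i)  (+0.0374-0.5897i)·(+0.3004+0.2990i)  (+0.1476-0.2827i)·(+0.0019+0.3846i)  (-0.4624+0.3674i)·(-0.1151+0.1169i)  (+0.2247-0.0582i)·(-0.0370+0.0004i)
Y_4^2(R⁻¹ n̂) = +0.357550-0.168909i

Re=0.3576 Im=-0.1689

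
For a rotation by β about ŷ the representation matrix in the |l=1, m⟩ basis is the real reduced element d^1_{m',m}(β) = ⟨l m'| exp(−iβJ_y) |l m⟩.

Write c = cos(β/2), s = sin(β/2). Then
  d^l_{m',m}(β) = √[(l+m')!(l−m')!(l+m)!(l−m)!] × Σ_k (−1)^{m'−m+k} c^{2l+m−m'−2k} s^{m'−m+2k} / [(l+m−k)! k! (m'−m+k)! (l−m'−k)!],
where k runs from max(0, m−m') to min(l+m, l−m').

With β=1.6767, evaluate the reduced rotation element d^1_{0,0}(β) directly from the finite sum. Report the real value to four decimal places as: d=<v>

d^1_{0,0}(β=1.6767) via Wigner's sum:
Half-angle: c=0.668691, s=0.743541. N=√(1·1·1·1)=1.000000
k: max(0,(0)−(0))=0 … min(1+(0),1−(0))=1
  k=0: (−1)^0·1.0000/(1)·0.6687^2·0.7435^0 = +0.447147
  k=1: (−1)^1·1.0000/(1)·0.6687^0·0.7435^2 = -0.552853
d^1_{0,0}(1.6767) = +0.447147 -0.552853 = -0.105706

d=-0.1057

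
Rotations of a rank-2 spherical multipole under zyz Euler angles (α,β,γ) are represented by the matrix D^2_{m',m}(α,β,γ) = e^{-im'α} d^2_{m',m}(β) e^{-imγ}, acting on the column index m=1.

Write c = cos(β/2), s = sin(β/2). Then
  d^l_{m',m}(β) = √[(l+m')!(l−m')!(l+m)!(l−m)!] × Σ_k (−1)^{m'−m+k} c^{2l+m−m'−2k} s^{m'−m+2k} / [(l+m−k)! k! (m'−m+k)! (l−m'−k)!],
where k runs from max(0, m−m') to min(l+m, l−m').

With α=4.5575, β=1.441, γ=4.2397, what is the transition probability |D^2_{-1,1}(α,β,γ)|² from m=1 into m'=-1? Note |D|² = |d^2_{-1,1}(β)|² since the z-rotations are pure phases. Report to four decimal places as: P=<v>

P=0.3003

Split into d^2_{-1,1}(β=1.441) × two z-phases.
c=cos(1.441/2)=0.751476, s=sin(1.441/2)=0.659760; N=√[1·6·6·1]=6.000000
The bounds max(0,m−m')=2 and min(l+m,l−m')=3 give 2 terms
  k=2: (−1)^0·6.0000/(2)·0.7515^2·0.6598^2 = +0.737435
  k=3: (−1)^1·6.0000/(6)·0.7515^0·0.6598^4 = -0.189472
d^2_{-1,1}(1.441) = +0.737435 -0.189472 = +0.547963
|D^2_{-1,1}|² = |d^2_{-1,1}(β)|² = (+0.547963)² = 0.300264 (the z-rotation phases have unit modulus)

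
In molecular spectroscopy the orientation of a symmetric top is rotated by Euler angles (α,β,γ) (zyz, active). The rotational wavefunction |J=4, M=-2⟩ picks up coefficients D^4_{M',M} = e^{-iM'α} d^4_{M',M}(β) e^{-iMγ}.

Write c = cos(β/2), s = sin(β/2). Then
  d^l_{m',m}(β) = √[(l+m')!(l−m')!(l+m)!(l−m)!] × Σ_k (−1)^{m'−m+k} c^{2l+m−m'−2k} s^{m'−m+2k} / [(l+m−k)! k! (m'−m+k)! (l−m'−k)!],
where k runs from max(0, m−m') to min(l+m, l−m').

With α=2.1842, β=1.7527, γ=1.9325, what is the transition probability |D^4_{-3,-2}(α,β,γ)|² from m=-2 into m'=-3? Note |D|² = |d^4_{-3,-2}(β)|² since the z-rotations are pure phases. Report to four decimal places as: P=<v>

P=0.1766

D^4_{-3,-2}(2.1842,1.7527,1.9325) = e^{-i·-3·2.1842}·d^4_{-3,-2}(1.7527)·e^{-i·-2·1.9325}. Compute d first:
With c≡cos(β/2)=0.639960 and s≡sin(β/2)=0.768408, N=[1·5040·2·720]^{1/2}=2693.993318
k: max(0,(-2)−(-3))=1 … min(4+(-2),4−(-3))=2
  k=1: (−1)^0·2693.9933/(720)·0.6400^7·0.7684^1 = +0.126394
  k=2: (−1)^1·2693.9933/(240)·0.6400^5·0.7684^3 = -0.546670
d^4_{-3,-2}(1.7527) = +0.126394 -0.546670 = -0.420277
|D^4_{-3,-2}|² = |d^4_{-3,-2}(β)|² = (-0.420277)² = 0.176632 (the z-rotation phases have unit modulus)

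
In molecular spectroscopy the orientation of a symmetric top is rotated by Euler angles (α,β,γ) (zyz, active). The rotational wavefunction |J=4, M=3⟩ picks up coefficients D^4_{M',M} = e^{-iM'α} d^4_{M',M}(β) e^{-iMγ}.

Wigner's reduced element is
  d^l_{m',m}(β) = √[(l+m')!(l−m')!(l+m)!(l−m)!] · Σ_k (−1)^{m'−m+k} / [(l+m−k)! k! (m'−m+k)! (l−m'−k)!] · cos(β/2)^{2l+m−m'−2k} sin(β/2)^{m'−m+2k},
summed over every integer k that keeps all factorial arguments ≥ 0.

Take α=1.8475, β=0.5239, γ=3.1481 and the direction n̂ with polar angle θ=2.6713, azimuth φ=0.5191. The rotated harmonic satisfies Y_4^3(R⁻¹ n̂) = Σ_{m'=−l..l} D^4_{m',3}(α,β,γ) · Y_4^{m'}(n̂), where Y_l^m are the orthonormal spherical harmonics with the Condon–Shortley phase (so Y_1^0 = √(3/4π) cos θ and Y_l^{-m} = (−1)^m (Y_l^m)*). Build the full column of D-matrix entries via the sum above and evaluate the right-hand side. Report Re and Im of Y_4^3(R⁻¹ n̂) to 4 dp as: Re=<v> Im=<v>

Need the full column D^4_{m',3} for m'=−4..4 at α=1.8475, β=0.5239, γ=3.1481.
cos(β/2)=0.965887, sin(β/2)=0.258965
d^4_{-4,3}: single k=7 term ⇒ +0.000213;  D = -0.000099-0.000189i
d^4_{-3,3}: k∈[6..7] ⇒ +0.001970 -0.000020 = +0.001949;  D = -0.001413+0.001343i
d^4_{-2,3}: k∈[5..6] ⇒ +0.011781 -0.000282 = +0.011498;  D = +0.009898+0.005851i
d^4_{-1,3}: k∈[4..5] ⇒ +0.051783 -0.002233 = +0.049549;  D = +0.012603-0.047920i
d^4_{0,3}: k∈[3..4] ⇒ +0.172749 -0.012418 = +0.160331;  D = -0.160301+0.003130i
d^4_{1,3}: k∈[2..3] ⇒ +0.432223 -0.051783 = +0.380441;  D = +0.111055+0.363871i
d^4_{2,3}: k∈[1..2] ⇒ +0.759955 -0.163884 = +0.596071;  D = +0.500888-0.323128i
d^4_{3,3}: k∈[0..1] ⇒ +0.757548 -0.381185 = +0.376362;  D = -0.282663-0.248497i
d^4_{4,3}: single k=0 term ⇒ -0.574472;  D = +0.247006-0.518658i
Y_4^{m'}(θ=2.6713,φ=0.5191) and Σ D·Y over m':
  (-0.0001-0.0002i)·(-0.0090-0.0163i)  (-0.0014+0.0013i)·(-0.0014+0.1038i)  (+0.0099+0.0059i)·(+0.1591-0.2700i)  (+0.0126-0.0479i)·(-0.4252+0.2430i)  (-0.1603+0.0031i)·(+0.1335+0.0000i)  (+0.1111+0.3639i)·(+0.4252+0.2430i)  (+0.5009-0.3231i)·(+0.1591+0.2700i)  (-0.2827-0.2485i)·(+0.0014+0.1038i)  (+0.2470-0.5187i)·(-0.0090+0.0163i)
Y_4^3(R⁻¹ n̂) = +0.145310+0.266517i

Re=0.1453 Im=0.2665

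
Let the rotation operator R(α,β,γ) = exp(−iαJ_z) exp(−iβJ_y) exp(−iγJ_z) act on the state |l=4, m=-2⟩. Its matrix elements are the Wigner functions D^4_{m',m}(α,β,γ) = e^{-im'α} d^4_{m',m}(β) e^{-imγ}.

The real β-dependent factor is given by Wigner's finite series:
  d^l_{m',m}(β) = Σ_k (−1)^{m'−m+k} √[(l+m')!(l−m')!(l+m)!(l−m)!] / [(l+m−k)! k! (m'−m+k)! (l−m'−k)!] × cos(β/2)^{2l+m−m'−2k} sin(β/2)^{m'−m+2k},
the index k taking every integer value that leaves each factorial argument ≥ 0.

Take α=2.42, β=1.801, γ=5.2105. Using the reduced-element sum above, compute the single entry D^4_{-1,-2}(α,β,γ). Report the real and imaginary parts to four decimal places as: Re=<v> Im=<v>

First d^4_{-1,-2}(β=1.801), then the phase factors e^{-i(-1)α} and e^{-i(-2)γ}:
c=cos(1.801/2)=0.621218, s=sin(1.801/2)=0.783638; N=√[6·120·2·720]=1018.233765
Admissible k: 0..2 (factorial args all ≥0)
  k=0: (−1)^1·1018.2338/(240)·0.6212^7·0.7836^1 = -0.118703
  k=1: (−1)^2·1018.2338/(48)·0.6212^5·0.7836^3 = +0.944437
  k=2: (−1)^3·1018.2338/(72)·0.6212^3·0.7836^5 = -1.001899
d^4_{-1,-2}(1.801) = -0.118703 +0.944437 -1.001899 = -0.176165
Attach z-rotation phases: D = e^{-i(-1)(2.42)}·(-0.176165)·e^{-i(-2)(5.2105)} = -0.169563-0.047774i

Re=-0.1696 Im=-0.0478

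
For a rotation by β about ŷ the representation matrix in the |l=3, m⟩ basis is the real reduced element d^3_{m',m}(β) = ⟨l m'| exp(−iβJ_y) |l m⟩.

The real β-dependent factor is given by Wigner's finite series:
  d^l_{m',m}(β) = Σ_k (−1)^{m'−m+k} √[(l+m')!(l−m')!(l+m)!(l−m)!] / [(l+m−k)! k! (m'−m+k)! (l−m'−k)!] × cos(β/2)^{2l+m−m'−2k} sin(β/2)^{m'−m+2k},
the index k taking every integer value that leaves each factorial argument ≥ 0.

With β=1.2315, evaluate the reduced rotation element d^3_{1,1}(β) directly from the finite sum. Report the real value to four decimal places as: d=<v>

d^3_{1,1}(β=1.2315) via Wigner's sum:
c=cos(1.2315/2)=0.816340, s=sin(1.2315/2)=0.577571; N=√[24·2·24·2]=48.000000
k: max(0,(1)−(1))=0 … min(3+(1),3−(1))=2
  k=0: (−1)^0·48.0000/(48)·0.8163^6·0.5776^0 = +0.295957
  k=1: (−1)^1·48.0000/(6)·0.8163^4·0.5776^2 = -1.185185
  k=2: (−1)^2·48.0000/(8)·0.8163^2·0.5776^4 = +0.444954
d^3_{1,1}(1.2315) = +0.295957 -1.185185 +0.444954 = -0.444274

d=-0.4443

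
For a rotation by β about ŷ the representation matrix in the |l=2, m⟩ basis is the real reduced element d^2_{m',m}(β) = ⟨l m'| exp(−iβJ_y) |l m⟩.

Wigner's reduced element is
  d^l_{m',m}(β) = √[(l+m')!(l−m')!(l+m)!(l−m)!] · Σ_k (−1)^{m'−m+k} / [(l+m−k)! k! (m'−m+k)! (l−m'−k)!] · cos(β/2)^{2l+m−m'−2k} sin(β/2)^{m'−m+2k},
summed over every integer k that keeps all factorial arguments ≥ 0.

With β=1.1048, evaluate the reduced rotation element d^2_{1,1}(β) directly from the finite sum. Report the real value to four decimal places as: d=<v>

d^2_{1,1}(β=1.1048) via Wigner's sum:
c=cos(1.1048/2)=0.851268, s=sin(1.1048/2)=0.524732; N=√[6·1·6·1]=6.000000
k∈{0,1} keeps every argument non-negative
  k=0: (−1)^0·6.0000/(6)·0.8513^4·0.5247^0 = +0.525127
  k=1: (−1)^1·6.0000/(2)·0.8513^2·0.5247^2 = -0.598588
d^2_{1,1}(1.1048) = +0.525127 -0.598588 = -0.073461

d=-0.0735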